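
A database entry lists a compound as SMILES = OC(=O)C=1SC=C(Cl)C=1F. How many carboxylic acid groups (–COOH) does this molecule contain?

1

The carboxylic acid motif appears at heavy-atom position 2 in the SMILES.
Carboxylic acid count: 1.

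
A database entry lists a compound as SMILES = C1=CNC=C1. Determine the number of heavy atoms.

5

Every atom symbol written in the SMILES (organic subset) is one heavy atom; implicit H are not written.
Heavy atoms by element → C:4, N:1.
Total: 5.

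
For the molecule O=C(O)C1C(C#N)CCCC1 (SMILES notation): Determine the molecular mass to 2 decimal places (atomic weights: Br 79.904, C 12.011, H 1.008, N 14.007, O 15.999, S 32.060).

153.18 g/mol

First, the molecular formula is C8H11NO2 (counting implicit H from valence).
  C: 8 × 12.011 = 96.088
  H: 11 × 1.008 = 11.088
  N: 1 × 14.007 = 14.007
  O: 2 × 15.999 = 31.998
Sum: 8×12.011 + 11×1.008 + 1×14.007 + 2×15.999 = 153.181 → 153.18 g/mol.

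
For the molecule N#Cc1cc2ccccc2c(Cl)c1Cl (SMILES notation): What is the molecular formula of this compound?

Walk through each heavy atom and fill implicit hydrogens from standard valence (C 4, N 3, O 2, S 2, halogen 1); for lowercase aromatic atoms, an aromatic c carries 1 H when it has two neighbours and 0 H with three, and aromatic n carries 0 H:
  atom 1: N, bond orders sum to 3 (valence 3) → 0 H
  atom 2: C, bond orders sum to 4 (valence 4) → 0 H
  atom 3: aromatic c, 3 neighbours → 0 H
  atom 4: aromatic c, 2 neighbours → 1 H
  atom 5: aromatic c, 3 neighbours → 0 H
  atom 6: aromatic c, 2 neighbours → 1 H
  atom 7: aromatic c, 2 neighbours → 1 H
  atom 8: aromatic c, 2 neighbours → 1 H
  atom 9: aromatic c, 2 neighbours → 1 H
  atom 10: aromatic c, 3 neighbours → 0 H
  atom 11: aromatic c, 3 neighbours → 0 H
  atom 12: Cl (halogen, monovalent) → 0 H
  atom 13: aromatic c, 3 neighbours → 0 H
  atom 14: Cl (halogen, monovalent) → 0 H
Totals → C:11, H:5, Cl:2, N:1.
In Hill order: C11H5Cl2N.

C11H5Cl2N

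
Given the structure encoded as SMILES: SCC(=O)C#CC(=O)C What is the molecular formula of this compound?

C6H6O2S

Walk through each heavy atom and fill implicit hydrogens from standard valence (C 4, N 3, O 2, S 2, halogen 1):
  atom 1: S, bond orders sum to 1 (valence 2) → 1 H
  atom 2: C, bond orders sum to 2 (valence 4) → 2 H
  atom 3: C, bond orders sum to 4 (valence 4) → 0 H
  atom 4: O, bond orders sum to 2 (valence 2) → 0 H
  atom 5: C, bond orders sum to 4 (valence 4) → 0 H
  atom 6: C, bond orders sum to 4 (valence 4) → 0 H
  atom 7: C, bond orders sum to 4 (valence 4) → 0 H
  atom 8: O, bond orders sum to 2 (valence 2) → 0 H
  atom 9: C, bond orders sum to 1 (valence 4) → 3 H
Totals → C:6, H:6, O:2, S:1.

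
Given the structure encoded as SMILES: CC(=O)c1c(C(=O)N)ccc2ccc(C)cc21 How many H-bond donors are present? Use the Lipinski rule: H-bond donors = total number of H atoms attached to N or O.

Donors: find every N or O and count the H atoms it carries.
  atom 3 (O): bond orders sum to 2 → 0 H
  atom 7 (O): bond orders sum to 2 → 0 H
  atom 8 (N): bond orders sum to 1 → 2 H
Lipinski HBD = 2.

2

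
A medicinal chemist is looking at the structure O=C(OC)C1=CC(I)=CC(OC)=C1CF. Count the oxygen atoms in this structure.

3

Scan the SMILES for O atoms (remember two-letter symbols like Cl and Br are single atoms).
Oxygen count: 3.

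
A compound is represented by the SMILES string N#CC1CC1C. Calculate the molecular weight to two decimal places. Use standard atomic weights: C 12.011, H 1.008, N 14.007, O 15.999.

First, the molecular formula is C5H7N (counting implicit H from valence).
  C: 5 × 12.011 = 60.055
  H: 7 × 1.008 = 7.056
  N: 1 × 14.007 = 14.007
Sum: 5×12.011 + 7×1.008 + 1×14.007 = 81.118 → 81.12 g/mol.

81.12 g/mol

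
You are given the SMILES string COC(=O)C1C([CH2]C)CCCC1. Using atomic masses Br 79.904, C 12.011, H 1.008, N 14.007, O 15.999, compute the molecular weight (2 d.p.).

170.25 g/mol

First, the molecular formula is C10H18O2 (counting implicit H from valence).
  C: 10 × 12.011 = 120.110
  H: 18 × 1.008 = 18.144
  O: 2 × 15.999 = 31.998
Sum: 10×12.011 + 18×1.008 + 2×15.999 = 170.252 → 170.25 g/mol.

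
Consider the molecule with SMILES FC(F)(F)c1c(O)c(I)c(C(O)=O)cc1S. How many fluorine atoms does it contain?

Scan the SMILES for F atoms (remember two-letter symbols like Cl and Br are single atoms).
Fluorine count: 3.

3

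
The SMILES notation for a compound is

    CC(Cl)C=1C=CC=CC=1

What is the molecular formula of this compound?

Walk through each heavy atom and fill implicit hydrogens from standard valence (C 4, N 3, O 2, S 2, halogen 1):
  atom 1: C, bond orders sum to 1 (valence 4) → 3 H
  atom 2: C, bond orders sum to 3 (valence 4) → 1 H
  atom 3: Cl (halogen, monovalent) → 0 H
  atom 4: C, bond orders sum to 4 (valence 4) → 0 H
  atom 5: C, bond orders sum to 3 (valence 4) → 1 H
  atom 6: C, bond orders sum to 3 (valence 4) → 1 H
  atom 7: C, bond orders sum to 3 (valence 4) → 1 H
  atom 8: C, bond orders sum to 3 (valence 4) → 1 H
  atom 9: C, bond orders sum to 3 (valence 4) → 1 H
Totals → C:8, H:9, Cl:1.

C8H9Cl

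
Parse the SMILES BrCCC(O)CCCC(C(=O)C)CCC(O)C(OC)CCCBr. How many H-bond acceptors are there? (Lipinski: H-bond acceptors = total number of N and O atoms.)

4

N atoms: 0; O atoms: 4.
Lipinski HBA = 0 + 4 = 4.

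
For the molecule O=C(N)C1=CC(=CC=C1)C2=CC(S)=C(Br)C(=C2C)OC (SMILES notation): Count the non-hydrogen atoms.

Every atom symbol written in the SMILES (organic subset) is one heavy atom; implicit H are not written.
Heavy atoms by element → Br:1, C:15, N:1, O:2, S:1.
Total: 20.

20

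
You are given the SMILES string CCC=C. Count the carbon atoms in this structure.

Count every carbon token in the SMILES (each C, including those in ring-closure positions and inside branches).
Carbon count: 4.

4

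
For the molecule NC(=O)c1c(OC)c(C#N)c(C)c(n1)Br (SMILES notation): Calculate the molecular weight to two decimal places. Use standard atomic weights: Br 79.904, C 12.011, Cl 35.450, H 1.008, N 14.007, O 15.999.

First, the molecular formula is C9H8BrN3O2 (counting implicit H from valence).
  Br: 1 × 79.904 = 79.904
  C: 9 × 12.011 = 108.099
  H: 8 × 1.008 = 8.064
  N: 3 × 14.007 = 42.021
  O: 2 × 15.999 = 31.998
Sum: 1×79.904 + 9×12.011 + 8×1.008 + 3×14.007 + 2×15.999 = 270.086 → 270.09 g/mol.

270.09 g/mol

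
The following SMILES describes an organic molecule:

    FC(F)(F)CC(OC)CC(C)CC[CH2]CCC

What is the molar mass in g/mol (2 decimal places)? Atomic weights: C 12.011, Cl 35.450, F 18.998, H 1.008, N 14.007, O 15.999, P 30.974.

First, the molecular formula is C13H25F3O (counting implicit H from valence).
  C: 13 × 12.011 = 156.143
  F: 3 × 18.998 = 56.994
  H: 25 × 1.008 = 25.200
  O: 1 × 15.999 = 15.999
Sum: 13×12.011 + 3×18.998 + 25×1.008 + 1×15.999 = 254.336 → 254.34 g/mol.

254.34 g/mol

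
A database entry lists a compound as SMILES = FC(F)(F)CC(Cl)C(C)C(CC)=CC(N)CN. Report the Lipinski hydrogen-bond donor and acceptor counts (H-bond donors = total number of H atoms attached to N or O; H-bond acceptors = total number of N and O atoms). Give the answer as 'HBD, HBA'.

4, 2

Donors: find every N or O and count the H atoms it carries.
  atom 15 (N): bond orders sum to 1 → 2 H
  atom 17 (N): bond orders sum to 1 → 2 H
Lipinski HBD = 4.
Acceptors: N atoms = 2, O atoms = 0 → HBA = 2.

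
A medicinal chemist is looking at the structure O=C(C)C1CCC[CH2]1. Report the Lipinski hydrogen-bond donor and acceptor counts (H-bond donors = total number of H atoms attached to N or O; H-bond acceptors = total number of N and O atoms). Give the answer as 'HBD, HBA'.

Donors: find every N or O and count the H atoms it carries.
  atom 1 (O): bond orders sum to 2 → 0 H
Lipinski HBD = 0.
Acceptors: N atoms = 0, O atoms = 1 → HBA = 1.

0, 1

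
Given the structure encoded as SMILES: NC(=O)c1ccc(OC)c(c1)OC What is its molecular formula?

Walk through each heavy atom and fill implicit hydrogens from standard valence (C 4, N 3, O 2, S 2, halogen 1); for lowercase aromatic atoms, an aromatic c carries 1 H when it has two neighbours and 0 H with three, and aromatic n carries 0 H:
  atom 1: N, bond orders sum to 1 (valence 3) → 2 H
  atom 2: C, bond orders sum to 4 (valence 4) → 0 H
  atom 3: O, bond orders sum to 2 (valence 2) → 0 H
  atom 4: aromatic c, 3 neighbours → 0 H
  atom 5: aromatic c, 2 neighbours → 1 H
  atom 6: aromatic c, 2 neighbours → 1 H
  atom 7: aromatic c, 3 neighbours → 0 H
  atom 8: O, bond orders sum to 2 (valence 2) → 0 H
  atom 9: C, bond orders sum to 1 (valence 4) → 3 H
  atom 10: aromatic c, 3 neighbours → 0 H
  atom 11: aromatic c, 2 neighbours → 1 H
  atom 12: O, bond orders sum to 2 (valence 2) → 0 H
  atom 13: C, bond orders sum to 1 (valence 4) → 3 H
Totals → C:9, H:11, N:1, O:3.

C9H11NO3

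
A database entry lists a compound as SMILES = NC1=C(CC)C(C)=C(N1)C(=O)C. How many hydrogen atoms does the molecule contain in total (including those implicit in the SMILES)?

Walk through each heavy atom and fill implicit hydrogens from standard valence (C 4, N 3, O 2, S 2, halogen 1):
  atom 1: N, bond orders sum to 1 (valence 3) → 2 H
  atom 2: C, bond orders sum to 4 (valence 4) → 0 H
  atom 3: C, bond orders sum to 4 (valence 4) → 0 H
  atom 4: C, bond orders sum to 2 (valence 4) → 2 H
  atom 5: C, bond orders sum to 1 (valence 4) → 3 H
  atom 6: C, bond orders sum to 4 (valence 4) → 0 H
  atom 7: C, bond orders sum to 1 (valence 4) → 3 H
  atom 8: C, bond orders sum to 4 (valence 4) → 0 H
  atom 9: N, bond orders sum to 2 (valence 3) → 1 H
  atom 10: C, bond orders sum to 4 (valence 4) → 0 H
  atom 11: O, bond orders sum to 2 (valence 2) → 0 H
  atom 12: C, bond orders sum to 1 (valence 4) → 3 H
Total hydrogens: 14.

14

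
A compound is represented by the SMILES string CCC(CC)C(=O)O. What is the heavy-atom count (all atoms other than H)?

8

Every atom symbol written in the SMILES (organic subset) is one heavy atom; implicit H are not written.
Heavy atoms by element → C:6, O:2.
Total: 8.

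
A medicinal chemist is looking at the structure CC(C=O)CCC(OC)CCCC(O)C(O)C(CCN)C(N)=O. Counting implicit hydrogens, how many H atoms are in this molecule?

Walk through each heavy atom and fill implicit hydrogens from standard valence (C 4, N 3, O 2, S 2, halogen 1):
  atom 1: C, bond orders sum to 1 (valence 4) → 3 H
  atom 2: C, bond orders sum to 3 (valence 4) → 1 H
  atom 3: C, bond orders sum to 3 (valence 4) → 1 H
  atom 4: O, bond orders sum to 2 (valence 2) → 0 H
  atom 5: C, bond orders sum to 2 (valence 4) → 2 H
  atom 6: C, bond orders sum to 2 (valence 4) → 2 H
  atom 7: C, bond orders sum to 3 (valence 4) → 1 H
  atom 8: O, bond orders sum to 2 (valence 2) → 0 H
  atom 9: C, bond orders sum to 1 (valence 4) → 3 H
  atom 10: C, bond orders sum to 2 (valence 4) → 2 H
  atom 11: C, bond orders sum to 2 (valence 4) → 2 H
  atom 12: C, bond orders sum to 2 (valence 4) → 2 H
  atom 13: C, bond orders sum to 3 (valence 4) → 1 H
  atom 14: O, bond orders sum to 1 (valence 2) → 1 H
  atom 15: C, bond orders sum to 3 (valence 4) → 1 H
  atom 16: O, bond orders sum to 1 (valence 2) → 1 H
  atom 17: C, bond orders sum to 3 (valence 4) → 1 H
  atom 18: C, bond orders sum to 2 (valence 4) → 2 H
  atom 19: C, bond orders sum to 2 (valence 4) → 2 H
  atom 20: N, bond orders sum to 1 (valence 3) → 2 H
  atom 21: C, bond orders sum to 4 (valence 4) → 0 H
  atom 22: N, bond orders sum to 1 (valence 3) → 2 H
  atom 23: O, bond orders sum to 2 (valence 2) → 0 H
Total hydrogens: 32.

32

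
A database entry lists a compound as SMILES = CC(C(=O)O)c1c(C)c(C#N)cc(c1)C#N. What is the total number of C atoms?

Count every carbon token in the SMILES (each C, including those in ring-closure positions and inside branches).
Carbon count: 12.

12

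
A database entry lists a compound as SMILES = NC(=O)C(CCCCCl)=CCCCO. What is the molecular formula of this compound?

Walk through each heavy atom and fill implicit hydrogens from standard valence (C 4, N 3, O 2, S 2, halogen 1):
  atom 1: N, bond orders sum to 1 (valence 3) → 2 H
  atom 2: C, bond orders sum to 4 (valence 4) → 0 H
  atom 3: O, bond orders sum to 2 (valence 2) → 0 H
  atom 4: C, bond orders sum to 4 (valence 4) → 0 H
  atom 5: C, bond orders sum to 2 (valence 4) → 2 H
  atom 6: C, bond orders sum to 2 (valence 4) → 2 H
  atom 7: C, bond orders sum to 2 (valence 4) → 2 H
  atom 8: C, bond orders sum to 2 (valence 4) → 2 H
  atom 9: Cl (halogen, monovalent) → 0 H
  atom 10: C, bond orders sum to 3 (valence 4) → 1 H
  atom 11: C, bond orders sum to 2 (valence 4) → 2 H
  atom 12: C, bond orders sum to 2 (valence 4) → 2 H
  atom 13: C, bond orders sum to 2 (valence 4) → 2 H
  atom 14: O, bond orders sum to 1 (valence 2) → 1 H
Totals → C:10, H:18, Cl:1, N:1, O:2.

C10H18ClNO2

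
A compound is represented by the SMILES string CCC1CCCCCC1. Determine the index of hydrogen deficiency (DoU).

Degree of unsaturation = (number of rings) + (number of π bonds).
Ring closures in the SMILES: 1.
π bonds: none → 0 DoU from unsaturation.
Total DoU = 1 + 0 = 1.

1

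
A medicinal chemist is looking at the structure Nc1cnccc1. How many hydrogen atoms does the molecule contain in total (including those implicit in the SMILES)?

6

Walk through each heavy atom and fill implicit hydrogens from standard valence (C 4, N 3, O 2, S 2, halogen 1); for lowercase aromatic atoms, an aromatic c carries 1 H when it has two neighbours and 0 H with three, and aromatic n carries 0 H:
  atom 1: N, bond orders sum to 1 (valence 3) → 2 H
  atom 2: aromatic c, 3 neighbours → 0 H
  atom 3: aromatic c, 2 neighbours → 1 H
  atom 4: aromatic n, 2 neighbours → 0 H
  atom 5: aromatic c, 2 neighbours → 1 H
  atom 6: aromatic c, 2 neighbours → 1 H
  atom 7: aromatic c, 2 neighbours → 1 H
Total hydrogens: 6.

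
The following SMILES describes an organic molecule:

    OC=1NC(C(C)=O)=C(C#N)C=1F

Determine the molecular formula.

C7H5FN2O2

Walk through each heavy atom and fill implicit hydrogens from standard valence (C 4, N 3, O 2, S 2, halogen 1):
  atom 1: O, bond orders sum to 1 (valence 2) → 1 H
  atom 2: C, bond orders sum to 4 (valence 4) → 0 H
  atom 3: N, bond orders sum to 2 (valence 3) → 1 H
  atom 4: C, bond orders sum to 4 (valence 4) → 0 H
  atom 5: C, bond orders sum to 4 (valence 4) → 0 H
  atom 6: C, bond orders sum to 1 (valence 4) → 3 H
  atom 7: O, bond orders sum to 2 (valence 2) → 0 H
  atom 8: C, bond orders sum to 4 (valence 4) → 0 H
  atom 9: C, bond orders sum to 4 (valence 4) → 0 H
  atom 10: N, bond orders sum to 3 (valence 3) → 0 H
  atom 11: C, bond orders sum to 4 (valence 4) → 0 H
  atom 12: F (halogen, monovalent) → 0 H
Totals → C:7, H:5, F:1, N:2, O:2.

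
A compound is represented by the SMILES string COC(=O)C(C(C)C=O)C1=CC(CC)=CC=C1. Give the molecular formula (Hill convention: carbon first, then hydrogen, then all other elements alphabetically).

C14H18O3

Walk through each heavy atom and fill implicit hydrogens from standard valence (C 4, N 3, O 2, S 2, halogen 1):
  atom 1: C, bond orders sum to 1 (valence 4) → 3 H
  atom 2: O, bond orders sum to 2 (valence 2) → 0 H
  atom 3: C, bond orders sum to 4 (valence 4) → 0 H
  atom 4: O, bond orders sum to 2 (valence 2) → 0 H
  atom 5: C, bond orders sum to 3 (valence 4) → 1 H
  atom 6: C, bond orders sum to 3 (valence 4) → 1 H
  atom 7: C, bond orders sum to 1 (valence 4) → 3 H
  atom 8: C, bond orders sum to 3 (valence 4) → 1 H
  atom 9: O, bond orders sum to 2 (valence 2) → 0 H
  atom 10: C, bond orders sum to 4 (valence 4) → 0 H
  atom 11: C, bond orders sum to 3 (valence 4) → 1 H
  atom 12: C, bond orders sum to 4 (valence 4) → 0 H
  atom 13: C, bond orders sum to 2 (valence 4) → 2 H
  atom 14: C, bond orders sum to 1 (valence 4) → 3 H
  atom 15: C, bond orders sum to 3 (valence 4) → 1 H
  atom 16: C, bond orders sum to 3 (valence 4) → 1 H
  atom 17: C, bond orders sum to 3 (valence 4) → 1 H
Totals → C:14, H:18, O:3.
In Hill order: C14H18O3.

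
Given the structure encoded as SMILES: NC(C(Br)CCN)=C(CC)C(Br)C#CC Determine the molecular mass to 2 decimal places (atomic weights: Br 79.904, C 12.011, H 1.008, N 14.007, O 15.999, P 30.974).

First, the molecular formula is C11H18Br2N2 (counting implicit H from valence).
  Br: 2 × 79.904 = 159.808
  C: 11 × 12.011 = 132.121
  H: 18 × 1.008 = 18.144
  N: 2 × 14.007 = 28.014
Sum: 2×79.904 + 11×12.011 + 18×1.008 + 2×14.007 = 338.087 → 338.09 g/mol.

338.09 g/mol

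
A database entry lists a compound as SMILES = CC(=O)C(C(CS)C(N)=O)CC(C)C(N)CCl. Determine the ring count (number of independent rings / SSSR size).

In SMILES, each pair of matching ring-closure digits denotes one ring-closing bond; the number of such bonds equals the number of independent rings.
Ring-closure bonds here: 0.

0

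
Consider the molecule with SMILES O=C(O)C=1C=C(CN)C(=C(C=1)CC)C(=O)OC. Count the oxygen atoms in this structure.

Scan the SMILES for O atoms (remember two-letter symbols like Cl and Br are single atoms).
Oxygen count: 4.

4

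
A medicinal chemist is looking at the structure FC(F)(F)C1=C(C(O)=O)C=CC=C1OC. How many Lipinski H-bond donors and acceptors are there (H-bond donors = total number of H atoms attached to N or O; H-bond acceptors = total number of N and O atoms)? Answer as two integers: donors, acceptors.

1, 3

Donors: find every N or O and count the H atoms it carries.
  atom 8 (O): bond orders sum to 1 → 1 H
  atom 9 (O): bond orders sum to 2 → 0 H
  atom 14 (O): bond orders sum to 2 → 0 H
Lipinski HBD = 1.
Acceptors: N atoms = 0, O atoms = 3 → HBA = 3.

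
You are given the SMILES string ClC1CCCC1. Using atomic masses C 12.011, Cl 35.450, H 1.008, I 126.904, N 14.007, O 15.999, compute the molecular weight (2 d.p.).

104.58 g/mol

First, the molecular formula is C5H9Cl (counting implicit H from valence).
  C: 5 × 12.011 = 60.055
  Cl: 1 × 35.450 = 35.450
  H: 9 × 1.008 = 9.072
Sum: 5×12.011 + 1×35.450 + 9×1.008 = 104.577 → 104.58 g/mol.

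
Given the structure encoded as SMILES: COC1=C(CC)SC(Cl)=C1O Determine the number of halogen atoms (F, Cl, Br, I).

1

Halogen atoms appear at heavy-atom position 9 (1×Cl).
Other groups present: 1 ether, 1 hydroxyl.
Halogen count: 1.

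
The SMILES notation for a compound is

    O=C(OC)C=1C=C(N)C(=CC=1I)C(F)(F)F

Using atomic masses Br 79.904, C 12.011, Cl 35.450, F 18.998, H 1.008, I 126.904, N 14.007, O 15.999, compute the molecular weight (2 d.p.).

345.06 g/mol

First, the molecular formula is C9H7F3INO2 (counting implicit H from valence).
  C: 9 × 12.011 = 108.099
  F: 3 × 18.998 = 56.994
  H: 7 × 1.008 = 7.056
  I: 1 × 126.904 = 126.904
  N: 1 × 14.007 = 14.007
  O: 2 × 15.999 = 31.998
Sum: 9×12.011 + 3×18.998 + 7×1.008 + 1×126.904 + 1×14.007 + 2×15.999 = 345.058 → 345.06 g/mol.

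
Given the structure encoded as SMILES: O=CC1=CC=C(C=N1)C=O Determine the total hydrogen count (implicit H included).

5

Walk through each heavy atom and fill implicit hydrogens from standard valence (C 4, N 3, O 2, S 2, halogen 1):
  atom 1: O, bond orders sum to 2 (valence 2) → 0 H
  atom 2: C, bond orders sum to 3 (valence 4) → 1 H
  atom 3: C, bond orders sum to 4 (valence 4) → 0 H
  atom 4: C, bond orders sum to 3 (valence 4) → 1 H
  atom 5: C, bond orders sum to 3 (valence 4) → 1 H
  atom 6: C, bond orders sum to 4 (valence 4) → 0 H
  atom 7: C, bond orders sum to 3 (valence 4) → 1 H
  atom 8: N, bond orders sum to 3 (valence 3) → 0 H
  atom 9: C, bond orders sum to 3 (valence 4) → 1 H
  atom 10: O, bond orders sum to 2 (valence 2) → 0 H
Total hydrogens: 5.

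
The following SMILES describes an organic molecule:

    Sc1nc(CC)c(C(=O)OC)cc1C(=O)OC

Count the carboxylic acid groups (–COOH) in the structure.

0

Scan the SMILES for the carboxylic acid motif — none present.
Groups that are present: 2 ester, 1 thiol.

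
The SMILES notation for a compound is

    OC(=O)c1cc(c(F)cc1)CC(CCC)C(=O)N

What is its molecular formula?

C13H16FNO3

Walk through each heavy atom and fill implicit hydrogens from standard valence (C 4, N 3, O 2, S 2, halogen 1); for lowercase aromatic atoms, an aromatic c carries 1 H when it has two neighbours and 0 H with three, and aromatic n carries 0 H:
  atom 1: O, bond orders sum to 1 (valence 2) → 1 H
  atom 2: C, bond orders sum to 4 (valence 4) → 0 H
  atom 3: O, bond orders sum to 2 (valence 2) → 0 H
  atom 4: aromatic c, 3 neighbours → 0 H
  atom 5: aromatic c, 2 neighbours → 1 H
  atom 6: aromatic c, 3 neighbours → 0 H
  atom 7: aromatic c, 3 neighbours → 0 H
  atom 8: F (halogen, monovalent) → 0 H
  atom 9: aromatic c, 2 neighbours → 1 H
  atom 10: aromatic c, 2 neighbours → 1 H
  atom 11: C, bond orders sum to 2 (valence 4) → 2 H
  atom 12: C, bond orders sum to 3 (valence 4) → 1 H
  atom 13: C, bond orders sum to 2 (valence 4) → 2 H
  atom 14: C, bond orders sum to 2 (valence 4) → 2 H
  atom 15: C, bond orders sum to 1 (valence 4) → 3 H
  atom 16: C, bond orders sum to 4 (valence 4) → 0 H
  atom 17: O, bond orders sum to 2 (valence 2) → 0 H
  atom 18: N, bond orders sum to 1 (valence 3) → 2 H
Totals → C:13, H:16, F:1, N:1, O:3.
In Hill order: C13H16FNO3.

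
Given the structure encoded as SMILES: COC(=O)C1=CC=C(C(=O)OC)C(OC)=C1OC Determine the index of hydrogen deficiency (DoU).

6

Degree of unsaturation = (number of rings) + (number of π bonds).
Ring closures in the SMILES: 1.
π bonds: 5 double bonds (each 1 DoU) → 5 DoU from unsaturation.
Total DoU = 1 + 5 = 6.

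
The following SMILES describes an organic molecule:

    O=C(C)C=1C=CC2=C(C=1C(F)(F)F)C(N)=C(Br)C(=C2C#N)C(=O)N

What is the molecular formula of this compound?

Walk through each heavy atom and fill implicit hydrogens from standard valence (C 4, N 3, O 2, S 2, halogen 1):
  atom 1: O, bond orders sum to 2 (valence 2) → 0 H
  atom 2: C, bond orders sum to 4 (valence 4) → 0 H
  atom 3: C, bond orders sum to 1 (valence 4) → 3 H
  atom 4: C, bond orders sum to 4 (valence 4) → 0 H
  atom 5: C, bond orders sum to 3 (valence 4) → 1 H
  atom 6: C, bond orders sum to 3 (valence 4) → 1 H
  atom 7: C, bond orders sum to 4 (valence 4) → 0 H
  atom 8: C, bond orders sum to 4 (valence 4) → 0 H
  atom 9: C, bond orders sum to 4 (valence 4) → 0 H
  atom 10: C, bond orders sum to 4 (valence 4) → 0 H
  atom 11: F (halogen, monovalent) → 0 H
  atom 12: F (halogen, monovalent) → 0 H
  atom 13: F (halogen, monovalent) → 0 H
  atom 14: C, bond orders sum to 4 (valence 4) → 0 H
  atom 15: N, bond orders sum to 1 (valence 3) → 2 H
  atom 16: C, bond orders sum to 4 (valence 4) → 0 H
  atom 17: Br (halogen, monovalent) → 0 H
  atom 18: C, bond orders sum to 4 (valence 4) → 0 H
  atom 19: C, bond orders sum to 4 (valence 4) → 0 H
  atom 20: C, bond orders sum to 4 (valence 4) → 0 H
  atom 21: N, bond orders sum to 3 (valence 3) → 0 H
  atom 22: C, bond orders sum to 4 (valence 4) → 0 H
  atom 23: O, bond orders sum to 2 (valence 2) → 0 H
  atom 24: N, bond orders sum to 1 (valence 3) → 2 H
Totals → C:15, H:9, Br:1, F:3, N:3, O:2.

C15H9BrF3N3O2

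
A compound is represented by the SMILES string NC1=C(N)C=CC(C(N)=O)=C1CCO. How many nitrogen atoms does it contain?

3

Scan the SMILES for N atoms (remember two-letter symbols like Cl and Br are single atoms).
Nitrogen count: 3.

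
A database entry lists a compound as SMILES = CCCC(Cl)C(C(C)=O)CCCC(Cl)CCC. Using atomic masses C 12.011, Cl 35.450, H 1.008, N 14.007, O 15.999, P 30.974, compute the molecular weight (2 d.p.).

281.26 g/mol

First, the molecular formula is C14H26Cl2O (counting implicit H from valence).
  C: 14 × 12.011 = 168.154
  Cl: 2 × 35.450 = 70.900
  H: 26 × 1.008 = 26.208
  O: 1 × 15.999 = 15.999
Sum: 14×12.011 + 2×35.450 + 26×1.008 + 1×15.999 = 281.261 → 281.26 g/mol.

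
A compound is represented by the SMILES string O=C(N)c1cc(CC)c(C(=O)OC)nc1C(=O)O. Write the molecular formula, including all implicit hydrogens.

C11H12N2O5

Walk through each heavy atom and fill implicit hydrogens from standard valence (C 4, N 3, O 2, S 2, halogen 1); for lowercase aromatic atoms, an aromatic c carries 1 H when it has two neighbours and 0 H with three, and aromatic n carries 0 H:
  atom 1: O, bond orders sum to 2 (valence 2) → 0 H
  atom 2: C, bond orders sum to 4 (valence 4) → 0 H
  atom 3: N, bond orders sum to 1 (valence 3) → 2 H
  atom 4: aromatic c, 3 neighbours → 0 H
  atom 5: aromatic c, 2 neighbours → 1 H
  atom 6: aromatic c, 3 neighbours → 0 H
  atom 7: C, bond orders sum to 2 (valence 4) → 2 H
  atom 8: C, bond orders sum to 1 (valence 4) → 3 H
  atom 9: aromatic c, 3 neighbours → 0 H
  atom 10: C, bond orders sum to 4 (valence 4) → 0 H
  atom 11: O, bond orders sum to 2 (valence 2) → 0 H
  atom 12: O, bond orders sum to 2 (valence 2) → 0 H
  atom 13: C, bond orders sum to 1 (valence 4) → 3 H
  atom 14: aromatic n, 2 neighbours → 0 H
  atom 15: aromatic c, 3 neighbours → 0 H
  atom 16: C, bond orders sum to 4 (valence 4) → 0 H
  atom 17: O, bond orders sum to 2 (valence 2) → 0 H
  atom 18: O, bond orders sum to 1 (valence 2) → 1 H
Totals → C:11, H:12, N:2, O:5.
In Hill order: C11H12N2O5.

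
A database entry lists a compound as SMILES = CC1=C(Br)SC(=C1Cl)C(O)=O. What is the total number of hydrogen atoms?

Walk through each heavy atom and fill implicit hydrogens from standard valence (C 4, N 3, O 2, S 2, halogen 1):
  atom 1: C, bond orders sum to 1 (valence 4) → 3 H
  atom 2: C, bond orders sum to 4 (valence 4) → 0 H
  atom 3: C, bond orders sum to 4 (valence 4) → 0 H
  atom 4: Br (halogen, monovalent) → 0 H
  atom 5: S, bond orders sum to 2 (valence 2) → 0 H
  atom 6: C, bond orders sum to 4 (valence 4) → 0 H
  atom 7: C, bond orders sum to 4 (valence 4) → 0 H
  atom 8: Cl (halogen, monovalent) → 0 H
  atom 9: C, bond orders sum to 4 (valence 4) → 0 H
  atom 10: O, bond orders sum to 1 (valence 2) → 1 H
  atom 11: O, bond orders sum to 2 (valence 2) → 0 H
Total hydrogens: 4.

4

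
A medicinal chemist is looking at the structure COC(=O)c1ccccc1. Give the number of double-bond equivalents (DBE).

Molecular formula: C8H8O2.
DoU = (2C + 2 + N − H − X) / 2, where X is the halogen count and O/S are ignored.
    = (2·8 + 2 + 0 − 8 − 0) / 2 = 10 / 2 = 5.

5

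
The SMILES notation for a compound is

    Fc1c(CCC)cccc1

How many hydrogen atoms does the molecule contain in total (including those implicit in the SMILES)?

Walk through each heavy atom and fill implicit hydrogens from standard valence (C 4, N 3, O 2, S 2, halogen 1); for lowercase aromatic atoms, an aromatic c carries 1 H when it has two neighbours and 0 H with three, and aromatic n carries 0 H:
  atom 1: F (halogen, monovalent) → 0 H
  atom 2: aromatic c, 3 neighbours → 0 H
  atom 3: aromatic c, 3 neighbours → 0 H
  atom 4: C, bond orders sum to 2 (valence 4) → 2 H
  atom 5: C, bond orders sum to 2 (valence 4) → 2 H
  atom 6: C, bond orders sum to 1 (valence 4) → 3 H
  atom 7: aromatic c, 2 neighbours → 1 H
  atom 8: aromatic c, 2 neighbours → 1 H
  atom 9: aromatic c, 2 neighbours → 1 H
  atom 10: aromatic c, 2 neighbours → 1 H
Total hydrogens: 11.

11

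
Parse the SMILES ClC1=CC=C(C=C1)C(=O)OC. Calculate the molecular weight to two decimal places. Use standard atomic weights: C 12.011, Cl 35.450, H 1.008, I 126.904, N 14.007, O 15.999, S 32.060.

First, the molecular formula is C8H7ClO2 (counting implicit H from valence).
  C: 8 × 12.011 = 96.088
  Cl: 1 × 35.450 = 35.450
  H: 7 × 1.008 = 7.056
  O: 2 × 15.999 = 31.998
Sum: 8×12.011 + 1×35.450 + 7×1.008 + 2×15.999 = 170.592 → 170.59 g/mol.

170.59 g/mol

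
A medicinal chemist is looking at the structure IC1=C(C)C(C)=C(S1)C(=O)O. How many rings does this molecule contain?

In SMILES, each pair of matching ring-closure digits denotes one ring-closing bond; the number of such bonds equals the number of independent rings.
Ring-closure bonds here: 1.

1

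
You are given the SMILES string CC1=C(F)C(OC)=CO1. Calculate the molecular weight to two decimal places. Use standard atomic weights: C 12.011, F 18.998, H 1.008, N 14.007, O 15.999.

First, the molecular formula is C6H7FO2 (counting implicit H from valence).
  C: 6 × 12.011 = 72.066
  F: 1 × 18.998 = 18.998
  H: 7 × 1.008 = 7.056
  O: 2 × 15.999 = 31.998
Sum: 6×12.011 + 1×18.998 + 7×1.008 + 2×15.999 = 130.118 → 130.12 g/mol.

130.12 g/mol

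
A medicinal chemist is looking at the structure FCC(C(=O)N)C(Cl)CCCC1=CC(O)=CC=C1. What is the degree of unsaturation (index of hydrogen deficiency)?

5

Molecular formula: C13H17ClFNO2.
DoU = (2C + 2 + N − H − X) / 2, where X is the halogen count and O/S are ignored.
    = (2·13 + 2 + 1 − 17 − 2) / 2 = 10 / 2 = 5.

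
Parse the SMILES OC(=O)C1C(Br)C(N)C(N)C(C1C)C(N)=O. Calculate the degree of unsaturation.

Degree of unsaturation = (number of rings) + (number of π bonds).
Ring closures in the SMILES: 1.
π bonds: 2 double bonds (each 1 DoU) → 2 DoU from unsaturation.
Total DoU = 1 + 2 = 3.

3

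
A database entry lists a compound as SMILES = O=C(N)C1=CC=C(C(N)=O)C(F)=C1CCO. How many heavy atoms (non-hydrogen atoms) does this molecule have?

16

Every atom symbol written in the SMILES (organic subset) is one heavy atom; implicit H are not written.
Heavy atoms by element → C:10, F:1, N:2, O:3.
Total: 16.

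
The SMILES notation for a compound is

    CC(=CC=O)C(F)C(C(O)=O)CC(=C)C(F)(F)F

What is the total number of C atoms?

Count every carbon token in the SMILES (each C, including those in ring-closure positions and inside branches).
Carbon count: 11.

11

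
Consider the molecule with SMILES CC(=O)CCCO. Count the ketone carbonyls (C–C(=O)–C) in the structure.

The ketone motif appears at heavy-atom position 2 in the SMILES.
Other groups present: 1 hydroxyl.
Ketone count: 1.

1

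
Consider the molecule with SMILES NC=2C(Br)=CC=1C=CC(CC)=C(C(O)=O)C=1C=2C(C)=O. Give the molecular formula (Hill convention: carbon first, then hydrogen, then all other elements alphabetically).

C15H14BrNO3

Walk through each heavy atom and fill implicit hydrogens from standard valence (C 4, N 3, O 2, S 2, halogen 1):
  atom 1: N, bond orders sum to 1 (valence 3) → 2 H
  atom 2: C, bond orders sum to 4 (valence 4) → 0 H
  atom 3: C, bond orders sum to 4 (valence 4) → 0 H
  atom 4: Br (halogen, monovalent) → 0 H
  atom 5: C, bond orders sum to 3 (valence 4) → 1 H
  atom 6: C, bond orders sum to 4 (valence 4) → 0 H
  atom 7: C, bond orders sum to 3 (valence 4) → 1 H
  atom 8: C, bond orders sum to 3 (valence 4) → 1 H
  atom 9: C, bond orders sum to 4 (valence 4) → 0 H
  atom 10: C, bond orders sum to 2 (valence 4) → 2 H
  atom 11: C, bond orders sum to 1 (valence 4) → 3 H
  atom 12: C, bond orders sum to 4 (valence 4) → 0 H
  atom 13: C, bond orders sum to 4 (valence 4) → 0 H
  atom 14: O, bond orders sum to 1 (valence 2) → 1 H
  atom 15: O, bond orders sum to 2 (valence 2) → 0 H
  atom 16: C, bond orders sum to 4 (valence 4) → 0 H
  atom 17: C, bond orders sum to 4 (valence 4) → 0 H
  atom 18: C, bond orders sum to 4 (valence 4) → 0 H
  atom 19: C, bond orders sum to 1 (valence 4) → 3 H
  atom 20: O, bond orders sum to 2 (valence 2) → 0 H
Totals → C:15, H:14, Br:1, N:1, O:3.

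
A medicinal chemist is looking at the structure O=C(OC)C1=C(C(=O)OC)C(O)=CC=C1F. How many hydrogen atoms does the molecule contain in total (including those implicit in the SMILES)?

Walk through each heavy atom and fill implicit hydrogens from standard valence (C 4, N 3, O 2, S 2, halogen 1):
  atom 1: O, bond orders sum to 2 (valence 2) → 0 H
  atom 2: C, bond orders sum to 4 (valence 4) → 0 H
  atom 3: O, bond orders sum to 2 (valence 2) → 0 H
  atom 4: C, bond orders sum to 1 (valence 4) → 3 H
  atom 5: C, bond orders sum to 4 (valence 4) → 0 H
  atom 6: C, bond orders sum to 4 (valence 4) → 0 H
  atom 7: C, bond orders sum to 4 (valence 4) → 0 H
  atom 8: O, bond orders sum to 2 (valence 2) → 0 H
  atom 9: O, bond orders sum to 2 (valence 2) → 0 H
  atom 10: C, bond orders sum to 1 (valence 4) → 3 H
  atom 11: C, bond orders sum to 4 (valence 4) → 0 H
  atom 12: O, bond orders sum to 1 (valence 2) → 1 H
  atom 13: C, bond orders sum to 3 (valence 4) → 1 H
  atom 14: C, bond orders sum to 3 (valence 4) → 1 H
  atom 15: C, bond orders sum to 4 (valence 4) → 0 H
  atom 16: F (halogen, monovalent) → 0 H
Total hydrogens: 9.

9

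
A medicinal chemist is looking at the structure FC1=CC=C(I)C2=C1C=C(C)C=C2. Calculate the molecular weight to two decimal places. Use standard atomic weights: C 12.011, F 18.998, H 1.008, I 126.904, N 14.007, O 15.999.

First, the molecular formula is C11H8FI (counting implicit H from valence).
  C: 11 × 12.011 = 132.121
  F: 1 × 18.998 = 18.998
  H: 8 × 1.008 = 8.064
  I: 1 × 126.904 = 126.904
Sum: 11×12.011 + 1×18.998 + 8×1.008 + 1×126.904 = 286.087 → 286.09 g/mol.

286.09 g/mol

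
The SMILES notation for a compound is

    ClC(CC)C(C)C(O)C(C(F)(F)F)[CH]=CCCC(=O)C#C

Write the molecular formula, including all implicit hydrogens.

C15H20ClF3O2

Walk through each heavy atom and fill implicit hydrogens from standard valence (C 4, N 3, O 2, S 2, halogen 1):
  atom 1: Cl (halogen, monovalent) → 0 H
  atom 2: C, bond orders sum to 3 (valence 4) → 1 H
  atom 3: C, bond orders sum to 2 (valence 4) → 2 H
  atom 4: C, bond orders sum to 1 (valence 4) → 3 H
  atom 5: C, bond orders sum to 3 (valence 4) → 1 H
  atom 6: C, bond orders sum to 1 (valence 4) → 3 H
  atom 7: C, bond orders sum to 3 (valence 4) → 1 H
  atom 8: O, bond orders sum to 1 (valence 2) → 1 H
  atom 9: C, bond orders sum to 3 (valence 4) → 1 H
  atom 10: C, bond orders sum to 4 (valence 4) → 0 H
  atom 11: F (halogen, monovalent) → 0 H
  atom 12: F (halogen, monovalent) → 0 H
  atom 13: F (halogen, monovalent) → 0 H
  atom 14: C with explicit H count 1
  atom 15: C, bond orders sum to 3 (valence 4) → 1 H
  atom 16: C, bond orders sum to 2 (valence 4) → 2 H
  atom 17: C, bond orders sum to 2 (valence 4) → 2 H
  atom 18: C, bond orders sum to 4 (valence 4) → 0 H
  atom 19: O, bond orders sum to 2 (valence 2) → 0 H
  atom 20: C, bond orders sum to 4 (valence 4) → 0 H
  atom 21: C, bond orders sum to 3 (valence 4) → 1 H
Totals → C:15, H:20, Cl:1, F:3, O:2.
In Hill order: C15H20ClF3O2.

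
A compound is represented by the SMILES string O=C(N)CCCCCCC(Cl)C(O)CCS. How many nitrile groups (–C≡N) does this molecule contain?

Scan the SMILES for the nitrile motif — none present.
Groups that are present: 1 amide, 1 hydroxyl, 1 thiol.

0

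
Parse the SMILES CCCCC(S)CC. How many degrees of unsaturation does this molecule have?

Molecular formula: C7H16S.
DoU = (2C + 2 + N − H − X) / 2, where X is the halogen count and O/S are ignored.
    = (2·7 + 2 + 0 − 16 − 0) / 2 = 0 / 2 = 0.

0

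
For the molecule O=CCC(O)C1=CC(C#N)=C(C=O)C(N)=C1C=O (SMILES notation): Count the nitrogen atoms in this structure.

2

Scan the SMILES for N atoms (remember two-letter symbols like Cl and Br are single atoms).
Nitrogen count: 2.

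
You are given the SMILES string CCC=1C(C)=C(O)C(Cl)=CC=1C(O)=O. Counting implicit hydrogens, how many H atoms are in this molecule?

11

Walk through each heavy atom and fill implicit hydrogens from standard valence (C 4, N 3, O 2, S 2, halogen 1):
  atom 1: C, bond orders sum to 1 (valence 4) → 3 H
  atom 2: C, bond orders sum to 2 (valence 4) → 2 H
  atom 3: C, bond orders sum to 4 (valence 4) → 0 H
  atom 4: C, bond orders sum to 4 (valence 4) → 0 H
  atom 5: C, bond orders sum to 1 (valence 4) → 3 H
  atom 6: C, bond orders sum to 4 (valence 4) → 0 H
  atom 7: O, bond orders sum to 1 (valence 2) → 1 H
  atom 8: C, bond orders sum to 4 (valence 4) → 0 H
  atom 9: Cl (halogen, monovalent) → 0 H
  atom 10: C, bond orders sum to 3 (valence 4) → 1 H
  atom 11: C, bond orders sum to 4 (valence 4) → 0 H
  atom 12: C, bond orders sum to 4 (valence 4) → 0 H
  atom 13: O, bond orders sum to 1 (valence 2) → 1 H
  atom 14: O, bond orders sum to 2 (valence 2) → 0 H
Total hydrogens: 11.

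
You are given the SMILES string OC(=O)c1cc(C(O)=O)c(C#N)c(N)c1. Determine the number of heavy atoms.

Every atom symbol written in the SMILES (organic subset) is one heavy atom; implicit H are not written.
Heavy atoms by element → C:9, N:2, O:4.
Total: 15.

15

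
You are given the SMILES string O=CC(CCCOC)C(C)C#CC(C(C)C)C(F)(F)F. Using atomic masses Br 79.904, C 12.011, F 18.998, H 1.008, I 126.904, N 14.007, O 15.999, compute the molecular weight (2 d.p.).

First, the molecular formula is C15H23F3O2 (counting implicit H from valence).
  C: 15 × 12.011 = 180.165
  F: 3 × 18.998 = 56.994
  H: 23 × 1.008 = 23.184
  O: 2 × 15.999 = 31.998
Sum: 15×12.011 + 3×18.998 + 23×1.008 + 2×15.999 = 292.341 → 292.34 g/mol.

292.34 g/mol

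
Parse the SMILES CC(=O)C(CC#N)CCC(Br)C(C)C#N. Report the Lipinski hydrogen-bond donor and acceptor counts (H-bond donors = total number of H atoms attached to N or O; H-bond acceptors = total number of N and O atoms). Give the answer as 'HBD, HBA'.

0, 3

Donors: find every N or O and count the H atoms it carries.
  atom 3 (O): bond orders sum to 2 → 0 H
  atom 7 (N): bond orders sum to 3 → 0 H
  atom 15 (N): bond orders sum to 3 → 0 H
Lipinski HBD = 0.
Acceptors: N atoms = 2, O atoms = 1 → HBA = 3.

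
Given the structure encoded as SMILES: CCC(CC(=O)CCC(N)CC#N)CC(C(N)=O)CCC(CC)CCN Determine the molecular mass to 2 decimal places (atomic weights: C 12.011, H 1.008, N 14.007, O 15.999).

366.55 g/mol

First, the molecular formula is C20H38N4O2 (counting implicit H from valence).
  C: 20 × 12.011 = 240.220
  H: 38 × 1.008 = 38.304
  N: 4 × 14.007 = 56.028
  O: 2 × 15.999 = 31.998
Sum: 20×12.011 + 38×1.008 + 4×14.007 + 2×15.999 = 366.550 → 366.55 g/mol.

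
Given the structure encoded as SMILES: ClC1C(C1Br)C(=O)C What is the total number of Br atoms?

1

Scan the SMILES for Br atoms (remember two-letter symbols like Cl and Br are single atoms).
Bromine count: 1.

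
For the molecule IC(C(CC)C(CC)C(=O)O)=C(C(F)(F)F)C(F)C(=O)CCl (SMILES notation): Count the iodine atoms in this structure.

Scan the SMILES for I atoms (remember two-letter symbols like Cl and Br are single atoms).
Iodine count: 1.

1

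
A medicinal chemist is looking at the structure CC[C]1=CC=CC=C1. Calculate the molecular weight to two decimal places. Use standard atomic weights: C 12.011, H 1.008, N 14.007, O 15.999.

First, the molecular formula is C8H10 (counting implicit H from valence).
  C: 8 × 12.011 = 96.088
  H: 10 × 1.008 = 10.080
Sum: 8×12.011 + 10×1.008 = 106.168 → 106.17 g/mol.

106.17 g/mol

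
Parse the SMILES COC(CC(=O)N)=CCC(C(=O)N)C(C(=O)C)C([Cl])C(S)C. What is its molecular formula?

C14H23ClN2O4S

Walk through each heavy atom and fill implicit hydrogens from standard valence (C 4, N 3, O 2, S 2, halogen 1):
  atom 1: C, bond orders sum to 1 (valence 4) → 3 H
  atom 2: O, bond orders sum to 2 (valence 2) → 0 H
  atom 3: C, bond orders sum to 4 (valence 4) → 0 H
  atom 4: C, bond orders sum to 2 (valence 4) → 2 H
  atom 5: C, bond orders sum to 4 (valence 4) → 0 H
  atom 6: O, bond orders sum to 2 (valence 2) → 0 H
  atom 7: N, bond orders sum to 1 (valence 3) → 2 H
  atom 8: C, bond orders sum to 3 (valence 4) → 1 H
  atom 9: C, bond orders sum to 2 (valence 4) → 2 H
  atom 10: C, bond orders sum to 3 (valence 4) → 1 H
  atom 11: C, bond orders sum to 4 (valence 4) → 0 H
  atom 12: O, bond orders sum to 2 (valence 2) → 0 H
  atom 13: N, bond orders sum to 1 (valence 3) → 2 H
  atom 14: C, bond orders sum to 3 (valence 4) → 1 H
  atom 15: C, bond orders sum to 4 (valence 4) → 0 H
  atom 16: O, bond orders sum to 2 (valence 2) → 0 H
  atom 17: C, bond orders sum to 1 (valence 4) → 3 H
  atom 18: C, bond orders sum to 3 (valence 4) → 1 H
  atom 19: Cl with explicit H count 0
  atom 20: C, bond orders sum to 3 (valence 4) → 1 H
  atom 21: S, bond orders sum to 1 (valence 2) → 1 H
  atom 22: C, bond orders sum to 1 (valence 4) → 3 H
Totals → C:14, H:23, Cl:1, N:2, O:4, S:1.
In Hill order: C14H23ClN2O4S.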